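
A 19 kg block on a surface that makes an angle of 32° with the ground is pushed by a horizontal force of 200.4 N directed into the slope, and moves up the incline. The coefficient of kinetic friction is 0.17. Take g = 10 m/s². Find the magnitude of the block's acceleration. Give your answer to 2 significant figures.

The horizontal push has components F cos 32° = 200.4 × 0.8480 = 169.939 N up the incline and F sin 32° = 200.4 × 0.5299 = 106.192 N pressing into the surface.
The normal force is therefore N = mg cos 32° + F sin 32° = 161.120 + 106.192 = 267.312 N, and kinetic friction down the slope is μN = 0.17 × 267.312 = 45.443 N.
Along the incline: F cos 32° − mg sin 32° − μN = ma, so 169.939 − 100.681 − 45.443 = 19 a, giving a = 1.2534 m/s².

1.3 m/s²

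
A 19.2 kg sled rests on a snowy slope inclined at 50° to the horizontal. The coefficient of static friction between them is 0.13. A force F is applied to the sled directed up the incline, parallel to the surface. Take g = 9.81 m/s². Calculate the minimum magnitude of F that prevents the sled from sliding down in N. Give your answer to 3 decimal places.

The normal force is N = mg cos 50° = 121.070 N. With F at its minimum the sled is on the verge of sliding down, so static friction is at its maximum μ_s N = 0.13 × 121.070 = 15.739 N and acts up the slope.
Equilibrium along the incline: F + μ_s N = mg sin 50°, so F = 144.286 − 15.739 = 128.547 N.

128.547 N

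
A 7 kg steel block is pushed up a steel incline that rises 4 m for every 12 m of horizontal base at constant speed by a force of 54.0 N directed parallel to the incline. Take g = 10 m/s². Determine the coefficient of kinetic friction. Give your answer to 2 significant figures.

0.48

At constant speed ΣF = 0 along the incline. The applied 54.0 N acts up the slope; the weight component mg sin 18.43° = 22.136 N and kinetic friction μN both act down the slope.
So 54.0 = 22.136 + μ × 66.408, giving μ = (54.0 − 22.136) / 66.408 = 0.4798.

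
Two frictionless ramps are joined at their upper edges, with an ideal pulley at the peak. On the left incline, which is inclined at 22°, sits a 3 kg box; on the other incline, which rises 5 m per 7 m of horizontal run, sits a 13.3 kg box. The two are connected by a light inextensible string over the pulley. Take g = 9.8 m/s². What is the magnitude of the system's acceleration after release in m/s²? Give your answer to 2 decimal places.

Resolve each weight along its own incline: the 3 kg mass has component 3 × 9.8 × sin 22° = 11.013 N down its slope, and the 13.3 kg mass has 13.3 × 9.8 × sin 35.54° = 75.759 N down its slope.
The 13.3 kg side's 75.759 N exceeds the other side's 11.013 N, so that mass slides down and the 3 kg mass slides up. Taking that direction as positive, Newton's second law for the whole system gives 75.759 − 11.013 = (3 + 13.3) a, so a = 64.746 / 16.3 = 3.9721 m/s².

3.97 m/s²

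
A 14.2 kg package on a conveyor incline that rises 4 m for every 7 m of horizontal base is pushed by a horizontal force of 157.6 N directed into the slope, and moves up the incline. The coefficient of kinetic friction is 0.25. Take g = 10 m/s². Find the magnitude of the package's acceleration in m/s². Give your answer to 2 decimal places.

1.13 m/s²

The horizontal push has components F cos 29.74° = 157.6 × 0.8682 = 136.828 N up the incline and F sin 29.74° = 157.6 × 0.4961 = 78.185 N pressing into the surface.
The normal force is therefore N = mg cos 29.74° + F sin 29.74° = 123.284 + 78.185 = 201.469 N, and kinetic friction down the slope is μN = 0.25 × 201.469 = 50.367 N.
Along the incline: F cos 29.74° − mg sin 29.74° − μN = ma, so 136.828 − 70.446 − 50.367 = 14.2 a, giving a = 1.1278 m/s².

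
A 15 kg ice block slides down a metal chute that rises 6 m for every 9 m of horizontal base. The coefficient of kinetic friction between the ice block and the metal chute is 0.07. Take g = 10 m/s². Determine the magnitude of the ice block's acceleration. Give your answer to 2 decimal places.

Resolving the weight along the incline: the component pulling the ice block down the slope is mg sin 33.69° = 15 × 10 × 0.5547 = 83.205 N, and the normal force is N = mg cos 33.69° = 15 × 10 × 0.8321 = 124.815 N.
Kinetic friction acts up the slope with magnitude f = μN = 0.07 × 124.815 = 8.737 N.
Net force along the incline is 83.205 − 8.737 = 74.468 N, so a = 74.468 / 15 = 4.9645 m/s².

4.96 m/s²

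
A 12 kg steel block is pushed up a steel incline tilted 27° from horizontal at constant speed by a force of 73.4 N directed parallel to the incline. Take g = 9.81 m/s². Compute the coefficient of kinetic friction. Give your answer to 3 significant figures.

0.190

At constant speed ΣF = 0 along the incline. The applied 73.4 N acts up the slope; the weight component mg sin 27° = 53.444 N and kinetic friction μN both act down the slope.
So 73.4 = 53.444 + μ × 104.889, giving μ = (73.4 − 53.444) / 104.889 = 0.1903.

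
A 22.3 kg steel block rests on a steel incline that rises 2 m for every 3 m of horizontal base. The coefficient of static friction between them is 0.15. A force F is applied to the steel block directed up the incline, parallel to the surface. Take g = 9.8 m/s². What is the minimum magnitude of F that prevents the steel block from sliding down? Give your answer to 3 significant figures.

The normal force is N = mg cos 33.69° = 181.836 N. With F at its minimum the steel block is on the verge of sliding down, so static friction is at its maximum μ_s N = 0.15 × 181.836 = 27.275 N and acts up the slope.
Equilibrium along the incline: F + μ_s N = mg sin 33.69°, so F = 121.224 − 27.275 = 93.949 N.

93.9 N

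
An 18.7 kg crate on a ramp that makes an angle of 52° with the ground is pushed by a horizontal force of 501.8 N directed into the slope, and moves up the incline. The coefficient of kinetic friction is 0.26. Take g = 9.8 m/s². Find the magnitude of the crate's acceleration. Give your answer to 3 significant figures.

1.73 m/s²

The horizontal push has components F cos 52° = 501.8 × 0.6157 = 308.958 N up the incline and F sin 52° = 501.8 × 0.7880 = 395.418 N pressing into the surface.
The normal force is therefore N = mg cos 52° + F sin 52° = 112.833 + 395.418 = 508.251 N, and kinetic friction down the slope is μN = 0.26 × 508.251 = 132.145 N.
Along the incline: F cos 52° − mg sin 52° − μN = ma, so 308.958 − 144.409 − 132.145 = 18.7 a, giving a = 1.7328 m/s².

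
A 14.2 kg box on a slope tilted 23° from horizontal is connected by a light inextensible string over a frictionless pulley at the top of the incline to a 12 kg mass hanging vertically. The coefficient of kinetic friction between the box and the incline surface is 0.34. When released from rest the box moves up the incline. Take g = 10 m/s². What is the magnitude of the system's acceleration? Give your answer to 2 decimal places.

For the box on the incline: the weight component along the slope is m₁g sin 23° = 14.2 × 10 × 0.3907 = 55.479 N and the normal force is N = m₁g cos 23° = 130.712 N.
Kinetic friction opposes the box's motion up the incline: f = μN = 0.34 × 130.712 = 44.442 N acting down the slope.
Newton's second law for the box (up-slope positive): T − 55.479 − 44.442 = 14.2 a. For the hanging mass (downward positive): 12 × 10 − T = 12 a.
Adding the two equations eliminates T: 20.079 = 26.2 a, so a = 0.7664 m/s².

0.77 m/s²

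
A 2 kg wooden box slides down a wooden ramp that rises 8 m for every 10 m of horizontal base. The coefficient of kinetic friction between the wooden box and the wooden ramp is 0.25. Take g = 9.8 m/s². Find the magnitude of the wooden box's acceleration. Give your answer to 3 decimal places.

Resolving the weight along the incline: the component pulling the wooden box down the slope is mg sin 38.66° = 2 × 9.8 × 0.6247 = 12.244 N, and the normal force is N = mg cos 38.66° = 2 × 9.8 × 0.7809 = 15.306 N.
Kinetic friction acts up the slope with magnitude f = μN = 0.25 × 15.306 = 3.826 N.
Net force along the incline is 12.244 − 3.826 = 8.418 N, so a = 8.418 / 2 = 4.2090 m/s².

4.209 m/s²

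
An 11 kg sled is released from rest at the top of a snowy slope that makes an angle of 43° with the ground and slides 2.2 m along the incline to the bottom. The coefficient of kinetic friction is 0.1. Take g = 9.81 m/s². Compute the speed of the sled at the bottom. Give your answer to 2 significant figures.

5.1 m/s

The weight component along the incline is mg sin 43° = 73.594 N and the normal force is N = mg cos 43° = 78.920 N.
Friction up the slope is f = μN = 0.1 × 78.920 = 7.892 N, so the net downslope force is 73.594 − 7.892 = 65.702 N and a = 65.702 / 11 = 5.9729 m/s².
Starting from rest over a distance of 2.2 m, v² = 2aL = 2 × 5.9729 × 2.2 = 26.2808, so v = 5.1265 m/s.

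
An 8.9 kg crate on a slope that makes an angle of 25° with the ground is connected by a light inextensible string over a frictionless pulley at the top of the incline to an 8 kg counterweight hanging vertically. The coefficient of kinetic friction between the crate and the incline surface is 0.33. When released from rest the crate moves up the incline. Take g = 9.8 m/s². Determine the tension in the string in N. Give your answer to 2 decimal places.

71.08 N

For the crate on the incline: the weight component along the slope is m₁g sin 25° = 8.9 × 9.8 × 0.4226 = 36.859 N and the normal force is N = m₁g cos 25° = 79.048 N.
Kinetic friction opposes the crate's motion up the incline: f = μN = 0.33 × 79.048 = 26.086 N acting down the slope.
Newton's second law for the crate (up-slope positive): T − 36.859 − 26.086 = 8.9 a. For the hanging counterweight (downward positive): 8 × 9.8 − T = 8 a.
Adding the two equations eliminates T: 15.455 = 16.9 a, so a = 0.9145 m/s².
Then from the hanging counterweight's equation, T = 8 × (9.8 − 0.9145) = 71.084 N.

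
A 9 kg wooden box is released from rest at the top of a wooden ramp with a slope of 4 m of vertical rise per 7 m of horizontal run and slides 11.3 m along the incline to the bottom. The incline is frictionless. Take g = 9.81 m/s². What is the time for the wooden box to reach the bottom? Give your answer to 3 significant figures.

The weight component along the incline is mg sin 29.74° = 43.804 N and the normal force is N = mg cos 29.74° = 76.657 N.
With no friction, a = g sin 29.74° = 4.8671 m/s².
Starting from rest, L = ½at², so t = √(2L/a) = √(2 × 11.3 / 4.8671) = 2.1549 s.

2.15 s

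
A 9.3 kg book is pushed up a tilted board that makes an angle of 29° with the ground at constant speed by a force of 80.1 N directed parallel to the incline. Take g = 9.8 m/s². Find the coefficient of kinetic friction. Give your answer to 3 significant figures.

At constant speed ΣF = 0 along the incline. The applied 80.1 N acts up the slope; the weight component mg sin 29° = 44.186 N and kinetic friction μN both act down the slope.
So 80.1 = 44.186 + μ × 79.713, giving μ = (80.1 − 44.186) / 79.713 = 0.4505.

0.451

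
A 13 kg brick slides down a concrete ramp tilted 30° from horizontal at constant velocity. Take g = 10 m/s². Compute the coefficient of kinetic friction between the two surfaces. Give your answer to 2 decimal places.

At constant velocity the net force along the incline is zero: mg sin 30° = μ mg cos 30°.
So μ = tan 30° = 0.5000 / 0.8660 = 0.5774.

0.58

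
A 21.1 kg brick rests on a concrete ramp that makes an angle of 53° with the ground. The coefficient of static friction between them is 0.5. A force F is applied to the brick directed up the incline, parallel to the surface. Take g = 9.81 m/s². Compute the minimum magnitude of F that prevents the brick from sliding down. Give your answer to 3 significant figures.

The normal force is N = mg cos 53° = 124.570 N. With F at its minimum the brick is on the verge of sliding down, so static friction is at its maximum μ_s N = 0.5 × 124.570 = 62.285 N and acts up the slope.
Equilibrium along the incline: F + μ_s N = mg sin 53°, so F = 165.310 − 62.285 = 103.025 N.

103 N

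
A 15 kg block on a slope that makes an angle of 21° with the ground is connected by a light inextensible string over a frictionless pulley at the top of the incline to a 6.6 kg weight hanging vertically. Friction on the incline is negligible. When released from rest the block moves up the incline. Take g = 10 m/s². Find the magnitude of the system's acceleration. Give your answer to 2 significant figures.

0.57 m/s²

For the block on the incline: the weight component along the slope is m₁g sin 21° = 15 × 10 × 0.3584 = 53.760 N and the normal force is N = m₁g cos 21° = 140.037 N.
Newton's second law for the block (up-slope positive): T − 53.760 = 15 a. For the hanging weight (downward positive): 6.6 × 10 − T = 6.6 a.
Adding the two equations eliminates T: 12.240 = 21.6 a, so a = 0.5667 m/s².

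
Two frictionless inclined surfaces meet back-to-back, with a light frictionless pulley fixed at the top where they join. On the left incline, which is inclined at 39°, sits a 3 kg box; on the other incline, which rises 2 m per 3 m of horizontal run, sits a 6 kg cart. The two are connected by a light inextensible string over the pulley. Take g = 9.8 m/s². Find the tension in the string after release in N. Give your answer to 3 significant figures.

Resolve each weight along its own incline: the 3 kg mass has component 3 × 9.8 × sin 39° = 18.502 N down its slope, and the 6 kg mass has 6 × 9.8 × sin 33.69° = 32.616 N down its slope.
The 6 kg side's 32.616 N exceeds the other side's 18.502 N, so that mass slides down and the 3 kg mass slides up. Taking that direction as positive, Newton's second law for the whole system gives 32.616 − 18.502 = (3 + 6) a, so a = 14.114 / 9 = 1.5682 m/s².
For the 3 kg mass (up-slope positive): T − 18.502 = 3 × 1.5682, so T = 23.207 N.

23.2 N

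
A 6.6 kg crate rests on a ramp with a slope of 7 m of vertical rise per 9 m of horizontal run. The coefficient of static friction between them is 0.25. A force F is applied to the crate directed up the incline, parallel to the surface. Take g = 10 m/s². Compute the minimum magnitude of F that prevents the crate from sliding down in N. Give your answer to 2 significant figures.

The normal force is N = mg cos 37.87° = 52.097 N. With F at its minimum the crate is on the verge of sliding down, so static friction is at its maximum μ_s N = 0.25 × 52.097 = 13.024 N and acts up the slope.
Equilibrium along the incline: F + μ_s N = mg sin 37.87°, so F = 40.520 − 13.024 = 27.496 N.

27 N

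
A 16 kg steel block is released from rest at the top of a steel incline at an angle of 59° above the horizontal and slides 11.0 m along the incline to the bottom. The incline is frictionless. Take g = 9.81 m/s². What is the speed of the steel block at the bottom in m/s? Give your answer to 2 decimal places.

The weight component along the incline is mg sin 59° = 134.541 N and the normal force is N = mg cos 59° = 80.840 N.
With no friction, a = g sin 59° = 8.4088 m/s².
Starting from rest over a distance of 11.0 m, v² = 2aL = 2 × 8.4088 × 11.0 = 184.9936, so v = 13.6012 m/s.

13.60 m/s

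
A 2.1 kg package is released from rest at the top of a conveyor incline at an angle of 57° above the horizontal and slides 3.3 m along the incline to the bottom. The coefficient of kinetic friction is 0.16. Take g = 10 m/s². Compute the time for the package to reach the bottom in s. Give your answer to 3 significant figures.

0.937 s

The weight component along the incline is mg sin 57° = 17.612 N and the normal force is N = mg cos 57° = 11.437 N.
Friction up the slope is f = μN = 0.16 × 11.437 = 1.830 N, so the net downslope force is 17.612 − 1.830 = 15.782 N and a = 15.782 / 2.1 = 7.5152 m/s².
Starting from rest, L = ½at², so t = √(2L/a) = √(2 × 3.3 / 7.5152) = 0.9371 s.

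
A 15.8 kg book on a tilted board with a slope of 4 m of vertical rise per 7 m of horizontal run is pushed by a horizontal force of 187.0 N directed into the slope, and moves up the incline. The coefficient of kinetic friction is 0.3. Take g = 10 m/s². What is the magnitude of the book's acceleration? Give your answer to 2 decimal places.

The horizontal push has components F cos 29.74° = 187.0 × 0.8682 = 162.353 N up the incline and F sin 29.74° = 187.0 × 0.4961 = 92.771 N pressing into the surface.
The normal force is therefore N = mg cos 29.74° + F sin 29.74° = 137.176 + 92.771 = 229.947 N, and kinetic friction down the slope is μN = 0.3 × 229.947 = 68.984 N.
Along the incline: F cos 29.74° − mg sin 29.74° − μN = ma, so 162.353 − 78.384 − 68.984 = 15.8 a, giving a = 0.9484 m/s².

0.95 m/s²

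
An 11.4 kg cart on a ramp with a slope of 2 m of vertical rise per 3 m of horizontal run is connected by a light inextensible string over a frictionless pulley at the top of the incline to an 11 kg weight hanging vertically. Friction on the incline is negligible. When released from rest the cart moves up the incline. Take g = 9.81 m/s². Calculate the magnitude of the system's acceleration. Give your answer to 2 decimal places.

2.05 m/s²

For the cart on the incline: the weight component along the slope is m₁g sin 33.69° = 11.4 × 9.81 × 0.5547 = 62.034 N and the normal force is N = m₁g cos 33.69° = 93.052 N.
Newton's second law for the cart (up-slope positive): T − 62.034 = 11.4 a. For the hanging weight (downward positive): 11 × 9.81 − T = 11 a.
Adding the two equations eliminates T: 45.876 = 22.4 a, so a = 2.0480 m/s².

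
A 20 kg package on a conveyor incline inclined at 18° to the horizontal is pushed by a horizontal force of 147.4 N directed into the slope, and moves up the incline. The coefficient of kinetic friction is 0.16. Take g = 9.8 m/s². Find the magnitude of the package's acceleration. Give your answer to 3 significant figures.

2.13 m/s²

The horizontal push has components F cos 18° = 147.4 × 0.9511 = 140.192 N up the incline and F sin 18° = 147.4 × 0.3090 = 45.547 N pressing into the surface.
The normal force is therefore N = mg cos 18° + F sin 18° = 186.416 + 45.547 = 231.963 N, and kinetic friction down the slope is μN = 0.16 × 231.963 = 37.114 N.
Along the incline: F cos 18° − mg sin 18° − μN = ma, so 140.192 − 60.564 − 37.114 = 20 a, giving a = 2.1257 m/s².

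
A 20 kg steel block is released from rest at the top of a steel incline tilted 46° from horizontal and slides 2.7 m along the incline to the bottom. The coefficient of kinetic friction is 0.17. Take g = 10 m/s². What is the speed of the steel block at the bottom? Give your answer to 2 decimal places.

5.70 m/s

The weight component along the incline is mg sin 46° = 143.868 N and the normal force is N = mg cos 46° = 138.932 N.
Friction up the slope is f = μN = 0.17 × 138.932 = 23.618 N, so the net downslope force is 143.868 − 23.618 = 120.250 N and a = 120.250 / 20 = 6.0125 m/s².
Starting from rest over a distance of 2.7 m, v² = 2aL = 2 × 6.0125 × 2.7 = 32.4675, so v = 5.6980 m/s.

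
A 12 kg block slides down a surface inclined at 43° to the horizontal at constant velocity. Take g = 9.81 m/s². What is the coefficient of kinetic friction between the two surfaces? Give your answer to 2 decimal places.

0.93

At constant velocity the net force along the incline is zero: mg sin 43° = μ mg cos 43°.
So μ = tan 43° = 0.6820 / 0.7314 = 0.9325.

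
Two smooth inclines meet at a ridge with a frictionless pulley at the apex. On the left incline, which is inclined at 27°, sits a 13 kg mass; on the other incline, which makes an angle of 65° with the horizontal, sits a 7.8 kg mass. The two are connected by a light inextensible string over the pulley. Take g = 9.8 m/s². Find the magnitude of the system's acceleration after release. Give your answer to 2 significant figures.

Resolve each weight along its own incline: the 13 kg mass has component 13 × 9.8 × sin 27° = 57.838 N down its slope, and the 7.8 kg mass has 7.8 × 9.8 × sin 65° = 69.278 N down its slope.
The 7.8 kg side's 69.278 N exceeds the other side's 57.838 N, so that mass slides down and the 13 kg mass slides up. Taking that direction as positive, Newton's second law for the whole system gives 69.278 − 57.838 = (13 + 7.8) a, so a = 11.440 / 20.8 = 0.5500 m/s².

0.55 m/s²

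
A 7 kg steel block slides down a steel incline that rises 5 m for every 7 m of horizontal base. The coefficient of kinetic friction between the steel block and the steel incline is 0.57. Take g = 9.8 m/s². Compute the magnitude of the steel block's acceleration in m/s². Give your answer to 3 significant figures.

Resolving the weight along the incline: the component pulling the steel block down the slope is mg sin 35.54° = 7 × 9.8 × 0.5812 = 39.870 N, and the normal force is N = mg cos 35.54° = 7 × 9.8 × 0.8137 = 55.820 N.
Kinetic friction acts up the slope with magnitude f = μN = 0.57 × 55.820 = 31.817 N.
Net force along the incline is 39.870 − 31.817 = 8.053 N, so a = 8.053 / 7 = 1.1504 m/s².

1.15 m/s²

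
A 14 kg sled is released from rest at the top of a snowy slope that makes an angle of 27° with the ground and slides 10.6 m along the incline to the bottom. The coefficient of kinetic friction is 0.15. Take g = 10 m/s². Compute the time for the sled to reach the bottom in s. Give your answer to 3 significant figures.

2.57 s

The weight component along the incline is mg sin 27° = 63.559 N and the normal force is N = mg cos 27° = 124.741 N.
Friction up the slope is f = μN = 0.15 × 124.741 = 18.711 N, so the net downslope force is 63.559 − 18.711 = 44.848 N and a = 44.848 / 14 = 3.2034 m/s².
Starting from rest, L = ½at², so t = √(2L/a) = √(2 × 10.6 / 3.2034) = 2.5725 s.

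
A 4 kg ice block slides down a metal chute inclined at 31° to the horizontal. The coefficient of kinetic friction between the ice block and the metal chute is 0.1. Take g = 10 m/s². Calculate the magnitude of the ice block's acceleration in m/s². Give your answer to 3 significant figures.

4.29 m/s²

Resolving the weight along the incline: the component pulling the ice block down the slope is mg sin 31° = 4 × 10 × 0.5150 = 20.600 N, and the normal force is N = mg cos 31° = 4 × 10 × 0.8572 = 34.288 N.
Kinetic friction acts up the slope with magnitude f = μN = 0.1 × 34.288 = 3.429 N.
Net force along the incline is 20.600 − 3.429 = 17.171 N, so a = 17.171 / 4 = 4.2927 m/s².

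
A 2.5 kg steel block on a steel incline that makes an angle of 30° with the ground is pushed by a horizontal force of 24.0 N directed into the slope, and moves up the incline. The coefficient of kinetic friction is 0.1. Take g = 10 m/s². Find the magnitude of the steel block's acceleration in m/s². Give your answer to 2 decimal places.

The horizontal push has components F cos 30° = 24.0 × 0.8660 = 20.784 N up the incline and F sin 30° = 24.0 × 0.5000 = 12.000 N pressing into the surface.
The normal force is therefore N = mg cos 30° + F sin 30° = 21.650 + 12.000 = 33.650 N, and kinetic friction down the slope is μN = 0.1 × 33.650 = 3.365 N.
Along the incline: F cos 30° − mg sin 30° − μN = ma, so 20.784 − 12.500 − 3.365 = 2.5 a, giving a = 1.9676 m/s².

1.97 m/s²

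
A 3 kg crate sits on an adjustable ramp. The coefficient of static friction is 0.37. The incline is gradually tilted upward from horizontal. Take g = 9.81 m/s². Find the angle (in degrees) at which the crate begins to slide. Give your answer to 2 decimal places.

20.30°

At the threshold of sliding, static friction is at its maximum μ_s N and exactly balances the weight component along the incline: mg sin θ = μ_s mg cos θ.
Hence tan θ = μ_s = 0.37, so θ = arctan(0.37) = 20.3045°.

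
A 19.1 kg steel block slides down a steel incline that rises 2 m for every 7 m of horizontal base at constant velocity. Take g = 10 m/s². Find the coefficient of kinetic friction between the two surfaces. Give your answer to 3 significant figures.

At constant velocity the net force along the incline is zero: mg sin 15.95° = μ mg cos 15.95°.
So μ = tan 15.95° = 0.2747 / 0.9615 = 0.2857.

0.286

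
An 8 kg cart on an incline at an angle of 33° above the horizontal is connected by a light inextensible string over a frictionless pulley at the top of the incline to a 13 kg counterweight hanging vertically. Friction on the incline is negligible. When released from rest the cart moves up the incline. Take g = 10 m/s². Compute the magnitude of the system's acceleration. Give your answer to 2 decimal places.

For the cart on the incline: the weight component along the slope is m₁g sin 33° = 8 × 10 × 0.5446 = 43.568 N and the normal force is N = m₁g cos 33° = 67.094 N.
Newton's second law for the cart (up-slope positive): T − 43.568 = 8 a. For the hanging counterweight (downward positive): 13 × 10 − T = 13 a.
Adding the two equations eliminates T: 86.432 = 21 a, so a = 4.1158 m/s².

4.12 m/s²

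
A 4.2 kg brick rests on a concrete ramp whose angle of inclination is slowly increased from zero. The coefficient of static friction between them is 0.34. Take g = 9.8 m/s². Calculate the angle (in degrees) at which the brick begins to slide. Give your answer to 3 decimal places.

At the threshold of sliding, static friction is at its maximum μ_s N and exactly balances the weight component along the incline: mg sin θ = μ_s mg cos θ.
Hence tan θ = μ_s = 0.34, so θ = arctan(0.34) = 18.7780°.

18.778°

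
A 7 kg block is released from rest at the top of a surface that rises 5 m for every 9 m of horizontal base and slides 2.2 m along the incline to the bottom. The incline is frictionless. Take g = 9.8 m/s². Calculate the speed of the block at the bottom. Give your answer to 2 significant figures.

The weight component along the incline is mg sin 29.05° = 33.315 N and the normal force is N = mg cos 29.05° = 59.967 N.
With no friction, a = g sin 29.05° = 4.7593 m/s².
Starting from rest over a distance of 2.2 m, v² = 2aL = 2 × 4.7593 × 2.2 = 20.9409, so v = 4.5761 m/s.

4.6 m/s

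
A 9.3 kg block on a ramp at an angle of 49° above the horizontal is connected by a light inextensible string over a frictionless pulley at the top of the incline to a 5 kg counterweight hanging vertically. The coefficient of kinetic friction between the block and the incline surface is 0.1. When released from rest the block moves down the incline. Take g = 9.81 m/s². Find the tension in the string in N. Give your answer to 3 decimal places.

For the block on the incline: the weight component along the slope is m₁g sin 49° = 9.3 × 9.81 × 0.7547 = 68.854 N and the normal force is N = m₁g cos 49° = 59.854 N.
Kinetic friction opposes the block's motion down the incline: f = μN = 0.1 × 59.854 = 5.985 N acting up the slope.
Newton's second law for the block (down-slope positive): 68.854 − 5.985 − T = 9.3 a. For the hanging counterweight (upward positive): T − 5 × 9.81 = 5 a.
Adding the two equations eliminates T: 13.819 = 14.3 a, so a = 0.9664 m/s².
Then from the hanging counterweight's equation, T = 5 × (9.81 + 0.9664) = 53.882 N.

53.882 N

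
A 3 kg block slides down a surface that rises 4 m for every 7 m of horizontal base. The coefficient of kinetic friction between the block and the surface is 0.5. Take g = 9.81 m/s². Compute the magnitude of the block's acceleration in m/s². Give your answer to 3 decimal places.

0.608 m/s²

Resolving the weight along the incline: the component pulling the block down the slope is mg sin 29.74° = 3 × 9.81 × 0.4961 = 14.600 N, and the normal force is N = mg cos 29.74° = 3 × 9.81 × 0.8682 = 25.551 N.
Kinetic friction acts up the slope with magnitude f = μN = 0.5 × 25.551 = 12.775 N.
Net force along the incline is 14.600 − 12.775 = 1.825 N, so a = 1.825 / 3 = 0.6083 m/s².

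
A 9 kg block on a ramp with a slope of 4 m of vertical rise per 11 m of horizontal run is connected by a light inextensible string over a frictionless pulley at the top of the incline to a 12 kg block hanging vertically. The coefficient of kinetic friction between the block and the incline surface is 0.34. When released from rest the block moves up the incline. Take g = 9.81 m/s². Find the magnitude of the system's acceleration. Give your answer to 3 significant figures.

2.83 m/s²

For the block on the incline: the weight component along the slope is m₁g sin 19.98° = 9 × 9.81 × 0.3417 = 30.169 N and the normal force is N = m₁g cos 19.98° = 82.974 N.
Kinetic friction opposes the block's motion up the incline: f = μN = 0.34 × 82.974 = 28.211 N acting down the slope.
Newton's second law for the block (up-slope positive): T − 30.169 − 28.211 = 9 a. For the hanging block (downward positive): 12 × 9.81 − T = 12 a.
Adding the two equations eliminates T: 59.340 = 21 a, so a = 2.8257 m/s².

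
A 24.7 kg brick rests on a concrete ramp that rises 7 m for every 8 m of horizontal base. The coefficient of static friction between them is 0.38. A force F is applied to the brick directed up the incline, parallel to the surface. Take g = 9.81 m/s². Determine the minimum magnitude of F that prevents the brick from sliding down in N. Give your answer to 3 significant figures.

90.3 N

The normal force is N = mg cos 41.19° = 182.355 N. With F at its minimum the brick is on the verge of sliding down, so static friction is at its maximum μ_s N = 0.38 × 182.355 = 69.295 N and acts up the slope.
Equilibrium along the incline: F + μ_s N = mg sin 41.19°, so F = 159.560 − 69.295 = 90.265 N.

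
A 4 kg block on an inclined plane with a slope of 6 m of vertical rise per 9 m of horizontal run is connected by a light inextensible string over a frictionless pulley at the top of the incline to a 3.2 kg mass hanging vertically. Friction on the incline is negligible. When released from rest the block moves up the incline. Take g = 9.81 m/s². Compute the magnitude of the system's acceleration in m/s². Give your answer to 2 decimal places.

For the block on the incline: the weight component along the slope is m₁g sin 33.69° = 4 × 9.81 × 0.5547 = 21.766 N and the normal force is N = m₁g cos 33.69° = 32.650 N.
Newton's second law for the block (up-slope positive): T − 21.766 = 4 a. For the hanging mass (downward positive): 3.2 × 9.81 − T = 3.2 a.
Adding the two equations eliminates T: 9.626 = 7.2 a, so a = 1.3369 m/s².

1.34 m/s²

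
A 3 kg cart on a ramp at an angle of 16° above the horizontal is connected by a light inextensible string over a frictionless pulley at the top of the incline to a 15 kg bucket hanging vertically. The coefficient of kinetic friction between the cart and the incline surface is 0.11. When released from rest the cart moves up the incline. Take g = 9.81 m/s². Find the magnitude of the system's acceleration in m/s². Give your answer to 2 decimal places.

For the cart on the incline: the weight component along the slope is m₁g sin 16° = 3 × 9.81 × 0.2756 = 8.111 N and the normal force is N = m₁g cos 16° = 28.290 N.
Kinetic friction opposes the cart's motion up the incline: f = μN = 0.11 × 28.290 = 3.112 N acting down the slope.
Newton's second law for the cart (up-slope positive): T − 8.111 − 3.112 = 3 a. For the hanging bucket (downward positive): 15 × 9.81 − T = 15 a.
Adding the two equations eliminates T: 135.927 = 18 a, so a = 7.5515 m/s².

7.55 m/s²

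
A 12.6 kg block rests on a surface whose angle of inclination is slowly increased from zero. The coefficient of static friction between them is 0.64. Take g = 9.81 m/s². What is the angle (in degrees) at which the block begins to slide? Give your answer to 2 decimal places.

At the threshold of sliding, static friction is at its maximum μ_s N and exactly balances the weight component along the incline: mg sin θ = μ_s mg cos θ.
Hence tan θ = μ_s = 0.64, so θ = arctan(0.64) = 32.6192°.

32.62°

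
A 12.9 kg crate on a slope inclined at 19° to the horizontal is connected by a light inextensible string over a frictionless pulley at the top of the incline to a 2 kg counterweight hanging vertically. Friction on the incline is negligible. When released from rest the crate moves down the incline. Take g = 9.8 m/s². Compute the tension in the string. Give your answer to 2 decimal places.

For the crate on the incline: the weight component along the slope is m₁g sin 19° = 12.9 × 9.8 × 0.3256 = 41.162 N and the normal force is N = m₁g cos 19° = 119.532 N.
Newton's second law for the crate (down-slope positive): 41.162 − T = 12.9 a. For the hanging counterweight (upward positive): T − 2 × 9.8 = 2 a.
Adding the two equations eliminates T: 21.562 = 14.9 a, so a = 1.4471 m/s².
Then from the hanging counterweight's equation, T = 2 × (9.8 + 1.4471) = 22.494 N.

22.49 N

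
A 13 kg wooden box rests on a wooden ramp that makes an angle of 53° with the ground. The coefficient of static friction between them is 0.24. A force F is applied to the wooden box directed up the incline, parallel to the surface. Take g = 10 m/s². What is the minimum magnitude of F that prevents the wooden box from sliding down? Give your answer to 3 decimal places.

The normal force is N = mg cos 53° = 78.236 N. With F at its minimum the wooden box is on the verge of sliding down, so static friction is at its maximum μ_s N = 0.24 × 78.236 = 18.777 N and acts up the slope.
Equilibrium along the incline: F + μ_s N = mg sin 53°, so F = 103.823 − 18.777 = 85.046 N.

85.046 N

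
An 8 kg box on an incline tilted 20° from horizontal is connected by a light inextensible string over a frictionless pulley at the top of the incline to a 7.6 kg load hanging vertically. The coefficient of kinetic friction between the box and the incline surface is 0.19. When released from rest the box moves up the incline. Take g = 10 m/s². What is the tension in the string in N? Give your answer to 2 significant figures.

59 N

For the box on the incline: the weight component along the slope is m₁g sin 20° = 8 × 10 × 0.3420 = 27.360 N and the normal force is N = m₁g cos 20° = 75.175 N.
Kinetic friction opposes the box's motion up the incline: f = μN = 0.19 × 75.175 = 14.283 N acting down the slope.
Newton's second law for the box (up-slope positive): T − 27.360 − 14.283 = 8 a. For the hanging load (downward positive): 7.6 × 10 − T = 7.6 a.
Adding the two equations eliminates T: 34.357 = 15.6 a, so a = 2.2024 m/s².
Then from the hanging load's equation, T = 7.6 × (10 − 2.2024) = 59.262 N.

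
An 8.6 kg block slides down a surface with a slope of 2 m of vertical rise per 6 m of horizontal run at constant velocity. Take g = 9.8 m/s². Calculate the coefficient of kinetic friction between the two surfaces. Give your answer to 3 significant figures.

At constant velocity the net force along the incline is zero: mg sin 18.43° = μ mg cos 18.43°.
So μ = tan 18.43° = 0.3162 / 0.9487 = 0.3333.

0.333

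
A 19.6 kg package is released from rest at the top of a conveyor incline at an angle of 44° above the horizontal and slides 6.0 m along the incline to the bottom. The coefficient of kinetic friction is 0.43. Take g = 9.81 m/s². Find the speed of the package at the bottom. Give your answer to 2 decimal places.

6.74 m/s

The weight component along the incline is mg sin 44° = 133.566 N and the normal force is N = mg cos 44° = 138.312 N.
Friction up the slope is f = μN = 0.43 × 138.312 = 59.474 N, so the net downslope force is 133.566 − 59.474 = 74.092 N and a = 74.092 / 19.6 = 3.7802 m/s².
Starting from rest over a distance of 6.0 m, v² = 2aL = 2 × 3.7802 × 6.0 = 45.3624, so v = 6.7352 m/s.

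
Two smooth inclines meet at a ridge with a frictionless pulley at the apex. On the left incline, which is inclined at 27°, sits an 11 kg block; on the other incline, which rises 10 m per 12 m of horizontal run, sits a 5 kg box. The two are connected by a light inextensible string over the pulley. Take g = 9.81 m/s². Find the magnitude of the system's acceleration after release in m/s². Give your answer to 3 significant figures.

1.10 m/s²

Resolve each weight along its own incline: the 11 kg mass has component 11 × 9.81 × sin 27° = 48.990 N down its slope, and the 5 kg mass has 5 × 9.81 × sin 39.81° = 31.401 N down its slope.
The 11 kg side's 48.990 N exceeds the other side's 31.401 N, so that mass slides down and the 5 kg mass slides up. Taking that direction as positive, Newton's second law for the whole system gives 48.990 − 31.401 = (11 + 5) a, so a = 17.589 / 16 = 1.0993 m/s².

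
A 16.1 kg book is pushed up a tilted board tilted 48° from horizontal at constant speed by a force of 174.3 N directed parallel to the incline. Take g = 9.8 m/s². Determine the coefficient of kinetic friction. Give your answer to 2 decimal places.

At constant speed ΣF = 0 along the incline. The applied 174.3 N acts up the slope; the weight component mg sin 48° = 117.253 N and kinetic friction μN both act down the slope.
So 174.3 = 117.253 + μ × 105.575, giving μ = (174.3 − 117.253) / 105.575 = 0.5403.

0.54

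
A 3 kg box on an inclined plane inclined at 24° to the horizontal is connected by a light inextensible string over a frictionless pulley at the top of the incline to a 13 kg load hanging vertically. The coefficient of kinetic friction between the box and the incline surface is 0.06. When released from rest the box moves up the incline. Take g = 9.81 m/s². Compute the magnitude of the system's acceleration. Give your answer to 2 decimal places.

For the box on the incline: the weight component along the slope is m₁g sin 24° = 3 × 9.81 × 0.4067 = 11.969 N and the normal force is N = m₁g cos 24° = 26.886 N.
Kinetic friction opposes the box's motion up the incline: f = μN = 0.06 × 26.886 = 1.613 N acting down the slope.
Newton's second law for the box (up-slope positive): T − 11.969 − 1.613 = 3 a. For the hanging load (downward positive): 13 × 9.81 − T = 13 a.
Adding the two equations eliminates T: 113.948 = 16 a, so a = 7.1217 m/s².

7.12 m/s²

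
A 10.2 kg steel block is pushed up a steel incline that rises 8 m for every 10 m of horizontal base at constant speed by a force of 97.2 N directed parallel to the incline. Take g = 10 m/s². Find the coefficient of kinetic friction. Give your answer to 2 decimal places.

0.42

At constant speed ΣF = 0 along the incline. The applied 97.2 N acts up the slope; the weight component mg sin 38.66° = 63.719 N and kinetic friction μN both act down the slope.
So 97.2 = 63.719 + μ × 79.649, giving μ = (97.2 − 63.719) / 79.649 = 0.4204.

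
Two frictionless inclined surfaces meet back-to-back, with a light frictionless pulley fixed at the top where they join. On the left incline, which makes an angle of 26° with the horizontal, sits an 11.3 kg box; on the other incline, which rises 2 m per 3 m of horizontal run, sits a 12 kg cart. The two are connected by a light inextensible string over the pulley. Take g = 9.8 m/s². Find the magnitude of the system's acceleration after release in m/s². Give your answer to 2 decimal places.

Resolve each weight along its own incline: the 11.3 kg mass has component 11.3 × 9.8 × sin 26° = 48.545 N down its slope, and the 12 kg mass has 12 × 9.8 × sin 33.69° = 65.233 N down its slope.
The 12 kg side's 65.233 N exceeds the other side's 48.545 N, so that mass slides down and the 11.3 kg mass slides up. Taking that direction as positive, Newton's second law for the whole system gives 65.233 − 48.545 = (11.3 + 12) a, so a = 16.688 / 23.3 = 0.7162 m/s².

0.72 m/s²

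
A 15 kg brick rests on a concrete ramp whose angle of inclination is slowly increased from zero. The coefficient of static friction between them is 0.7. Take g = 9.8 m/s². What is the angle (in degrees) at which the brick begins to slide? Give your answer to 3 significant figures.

35.0°

At the threshold of sliding, static friction is at its maximum μ_s N and exactly balances the weight component along the incline: mg sin θ = μ_s mg cos θ.
Hence tan θ = μ_s = 0.7, so θ = arctan(0.7) = 34.9920°.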